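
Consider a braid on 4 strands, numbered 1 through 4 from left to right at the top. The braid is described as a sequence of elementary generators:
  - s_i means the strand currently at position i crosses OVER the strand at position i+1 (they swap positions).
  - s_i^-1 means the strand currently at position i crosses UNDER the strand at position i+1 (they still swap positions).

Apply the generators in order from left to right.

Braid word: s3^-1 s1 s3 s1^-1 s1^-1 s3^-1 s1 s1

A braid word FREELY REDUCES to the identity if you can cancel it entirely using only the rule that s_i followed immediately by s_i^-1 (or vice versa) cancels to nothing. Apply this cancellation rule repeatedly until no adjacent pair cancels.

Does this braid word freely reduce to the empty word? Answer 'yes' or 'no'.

Gen 1 (s3^-1): push. Stack: [s3^-1]
Gen 2 (s1): push. Stack: [s3^-1 s1]
Gen 3 (s3): push. Stack: [s3^-1 s1 s3]
Gen 4 (s1^-1): push. Stack: [s3^-1 s1 s3 s1^-1]
Gen 5 (s1^-1): push. Stack: [s3^-1 s1 s3 s1^-1 s1^-1]
Gen 6 (s3^-1): push. Stack: [s3^-1 s1 s3 s1^-1 s1^-1 s3^-1]
Gen 7 (s1): push. Stack: [s3^-1 s1 s3 s1^-1 s1^-1 s3^-1 s1]
Gen 8 (s1): push. Stack: [s3^-1 s1 s3 s1^-1 s1^-1 s3^-1 s1 s1]
Reduced word: s3^-1 s1 s3 s1^-1 s1^-1 s3^-1 s1 s1

Answer: no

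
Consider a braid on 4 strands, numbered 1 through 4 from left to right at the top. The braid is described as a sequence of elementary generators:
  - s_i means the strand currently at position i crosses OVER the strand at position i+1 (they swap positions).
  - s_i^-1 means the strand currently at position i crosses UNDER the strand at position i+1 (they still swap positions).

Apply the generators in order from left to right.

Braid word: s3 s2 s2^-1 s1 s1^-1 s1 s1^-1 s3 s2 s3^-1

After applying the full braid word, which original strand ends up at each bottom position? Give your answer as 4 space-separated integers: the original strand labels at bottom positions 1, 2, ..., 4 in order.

Gen 1 (s3): strand 3 crosses over strand 4. Perm now: [1 2 4 3]
Gen 2 (s2): strand 2 crosses over strand 4. Perm now: [1 4 2 3]
Gen 3 (s2^-1): strand 4 crosses under strand 2. Perm now: [1 2 4 3]
Gen 4 (s1): strand 1 crosses over strand 2. Perm now: [2 1 4 3]
Gen 5 (s1^-1): strand 2 crosses under strand 1. Perm now: [1 2 4 3]
Gen 6 (s1): strand 1 crosses over strand 2. Perm now: [2 1 4 3]
Gen 7 (s1^-1): strand 2 crosses under strand 1. Perm now: [1 2 4 3]
Gen 8 (s3): strand 4 crosses over strand 3. Perm now: [1 2 3 4]
Gen 9 (s2): strand 2 crosses over strand 3. Perm now: [1 3 2 4]
Gen 10 (s3^-1): strand 2 crosses under strand 4. Perm now: [1 3 4 2]

Answer: 1 3 4 2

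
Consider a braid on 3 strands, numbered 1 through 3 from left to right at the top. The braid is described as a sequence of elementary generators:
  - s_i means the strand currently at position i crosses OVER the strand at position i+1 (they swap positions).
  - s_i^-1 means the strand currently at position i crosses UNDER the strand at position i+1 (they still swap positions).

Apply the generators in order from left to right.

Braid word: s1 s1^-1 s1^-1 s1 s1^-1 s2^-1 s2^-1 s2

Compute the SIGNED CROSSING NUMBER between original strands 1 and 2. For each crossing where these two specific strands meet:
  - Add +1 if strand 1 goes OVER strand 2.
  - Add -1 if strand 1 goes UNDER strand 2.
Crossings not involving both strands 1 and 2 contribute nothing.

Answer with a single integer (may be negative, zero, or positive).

Gen 1: 1 over 2. Both 1&2? yes. Contrib: +1. Sum: 1
Gen 2: 2 under 1. Both 1&2? yes. Contrib: +1. Sum: 2
Gen 3: 1 under 2. Both 1&2? yes. Contrib: -1. Sum: 1
Gen 4: 2 over 1. Both 1&2? yes. Contrib: -1. Sum: 0
Gen 5: 1 under 2. Both 1&2? yes. Contrib: -1. Sum: -1
Gen 6: crossing 1x3. Both 1&2? no. Sum: -1
Gen 7: crossing 3x1. Both 1&2? no. Sum: -1
Gen 8: crossing 1x3. Both 1&2? no. Sum: -1

Answer: -1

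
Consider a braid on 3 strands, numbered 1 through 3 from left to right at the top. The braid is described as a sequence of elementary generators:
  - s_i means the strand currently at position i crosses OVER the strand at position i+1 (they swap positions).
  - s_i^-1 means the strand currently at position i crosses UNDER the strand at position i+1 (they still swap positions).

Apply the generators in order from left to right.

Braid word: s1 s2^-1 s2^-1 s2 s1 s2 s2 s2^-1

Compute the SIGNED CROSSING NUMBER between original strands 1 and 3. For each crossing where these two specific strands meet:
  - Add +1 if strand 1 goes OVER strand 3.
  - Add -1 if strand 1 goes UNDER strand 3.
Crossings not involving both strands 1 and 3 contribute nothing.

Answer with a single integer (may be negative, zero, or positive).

Gen 1: crossing 1x2. Both 1&3? no. Sum: 0
Gen 2: 1 under 3. Both 1&3? yes. Contrib: -1. Sum: -1
Gen 3: 3 under 1. Both 1&3? yes. Contrib: +1. Sum: 0
Gen 4: 1 over 3. Both 1&3? yes. Contrib: +1. Sum: 1
Gen 5: crossing 2x3. Both 1&3? no. Sum: 1
Gen 6: crossing 2x1. Both 1&3? no. Sum: 1
Gen 7: crossing 1x2. Both 1&3? no. Sum: 1
Gen 8: crossing 2x1. Both 1&3? no. Sum: 1

Answer: 1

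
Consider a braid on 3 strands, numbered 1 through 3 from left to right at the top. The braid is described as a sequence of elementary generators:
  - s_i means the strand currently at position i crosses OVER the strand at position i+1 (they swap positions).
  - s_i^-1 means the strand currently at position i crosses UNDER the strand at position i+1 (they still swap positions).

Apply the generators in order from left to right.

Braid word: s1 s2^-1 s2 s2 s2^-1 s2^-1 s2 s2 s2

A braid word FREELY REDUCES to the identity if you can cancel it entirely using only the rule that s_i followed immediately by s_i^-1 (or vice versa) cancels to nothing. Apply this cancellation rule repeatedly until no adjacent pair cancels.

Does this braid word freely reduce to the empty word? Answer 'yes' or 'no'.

Answer: no

Derivation:
Gen 1 (s1): push. Stack: [s1]
Gen 2 (s2^-1): push. Stack: [s1 s2^-1]
Gen 3 (s2): cancels prior s2^-1. Stack: [s1]
Gen 4 (s2): push. Stack: [s1 s2]
Gen 5 (s2^-1): cancels prior s2. Stack: [s1]
Gen 6 (s2^-1): push. Stack: [s1 s2^-1]
Gen 7 (s2): cancels prior s2^-1. Stack: [s1]
Gen 8 (s2): push. Stack: [s1 s2]
Gen 9 (s2): push. Stack: [s1 s2 s2]
Reduced word: s1 s2 s2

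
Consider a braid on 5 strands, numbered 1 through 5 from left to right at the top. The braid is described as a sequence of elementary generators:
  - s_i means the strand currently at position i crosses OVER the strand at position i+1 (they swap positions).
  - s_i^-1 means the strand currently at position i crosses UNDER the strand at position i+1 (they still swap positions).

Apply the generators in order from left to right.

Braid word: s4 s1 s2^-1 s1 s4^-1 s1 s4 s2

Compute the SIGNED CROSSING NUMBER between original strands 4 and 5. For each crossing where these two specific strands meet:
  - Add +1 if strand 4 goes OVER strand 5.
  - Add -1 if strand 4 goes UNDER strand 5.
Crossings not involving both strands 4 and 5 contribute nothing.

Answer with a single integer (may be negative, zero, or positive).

Answer: 3

Derivation:
Gen 1: 4 over 5. Both 4&5? yes. Contrib: +1. Sum: 1
Gen 2: crossing 1x2. Both 4&5? no. Sum: 1
Gen 3: crossing 1x3. Both 4&5? no. Sum: 1
Gen 4: crossing 2x3. Both 4&5? no. Sum: 1
Gen 5: 5 under 4. Both 4&5? yes. Contrib: +1. Sum: 2
Gen 6: crossing 3x2. Both 4&5? no. Sum: 2
Gen 7: 4 over 5. Both 4&5? yes. Contrib: +1. Sum: 3
Gen 8: crossing 3x1. Both 4&5? no. Sum: 3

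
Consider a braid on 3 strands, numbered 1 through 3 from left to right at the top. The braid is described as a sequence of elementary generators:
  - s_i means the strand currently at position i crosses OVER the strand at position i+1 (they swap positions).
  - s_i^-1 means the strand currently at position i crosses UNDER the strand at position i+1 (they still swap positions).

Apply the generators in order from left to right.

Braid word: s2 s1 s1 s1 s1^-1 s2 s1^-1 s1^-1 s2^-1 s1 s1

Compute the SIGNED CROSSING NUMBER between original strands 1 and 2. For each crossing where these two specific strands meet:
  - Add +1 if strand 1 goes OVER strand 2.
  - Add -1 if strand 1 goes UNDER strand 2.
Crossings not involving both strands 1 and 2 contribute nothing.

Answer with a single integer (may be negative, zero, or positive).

Gen 1: crossing 2x3. Both 1&2? no. Sum: 0
Gen 2: crossing 1x3. Both 1&2? no. Sum: 0
Gen 3: crossing 3x1. Both 1&2? no. Sum: 0
Gen 4: crossing 1x3. Both 1&2? no. Sum: 0
Gen 5: crossing 3x1. Both 1&2? no. Sum: 0
Gen 6: crossing 3x2. Both 1&2? no. Sum: 0
Gen 7: 1 under 2. Both 1&2? yes. Contrib: -1. Sum: -1
Gen 8: 2 under 1. Both 1&2? yes. Contrib: +1. Sum: 0
Gen 9: crossing 2x3. Both 1&2? no. Sum: 0
Gen 10: crossing 1x3. Both 1&2? no. Sum: 0
Gen 11: crossing 3x1. Both 1&2? no. Sum: 0

Answer: 0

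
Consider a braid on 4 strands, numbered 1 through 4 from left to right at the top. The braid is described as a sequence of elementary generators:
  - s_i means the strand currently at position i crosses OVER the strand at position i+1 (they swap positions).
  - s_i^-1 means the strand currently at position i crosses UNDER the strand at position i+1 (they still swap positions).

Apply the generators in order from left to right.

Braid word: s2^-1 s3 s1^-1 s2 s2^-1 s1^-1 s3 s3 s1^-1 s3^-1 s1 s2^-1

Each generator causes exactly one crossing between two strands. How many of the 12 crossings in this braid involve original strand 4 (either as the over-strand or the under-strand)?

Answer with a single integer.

Answer: 6

Derivation:
Gen 1: crossing 2x3. Involves strand 4? no. Count so far: 0
Gen 2: crossing 2x4. Involves strand 4? yes. Count so far: 1
Gen 3: crossing 1x3. Involves strand 4? no. Count so far: 1
Gen 4: crossing 1x4. Involves strand 4? yes. Count so far: 2
Gen 5: crossing 4x1. Involves strand 4? yes. Count so far: 3
Gen 6: crossing 3x1. Involves strand 4? no. Count so far: 3
Gen 7: crossing 4x2. Involves strand 4? yes. Count so far: 4
Gen 8: crossing 2x4. Involves strand 4? yes. Count so far: 5
Gen 9: crossing 1x3. Involves strand 4? no. Count so far: 5
Gen 10: crossing 4x2. Involves strand 4? yes. Count so far: 6
Gen 11: crossing 3x1. Involves strand 4? no. Count so far: 6
Gen 12: crossing 3x2. Involves strand 4? no. Count so far: 6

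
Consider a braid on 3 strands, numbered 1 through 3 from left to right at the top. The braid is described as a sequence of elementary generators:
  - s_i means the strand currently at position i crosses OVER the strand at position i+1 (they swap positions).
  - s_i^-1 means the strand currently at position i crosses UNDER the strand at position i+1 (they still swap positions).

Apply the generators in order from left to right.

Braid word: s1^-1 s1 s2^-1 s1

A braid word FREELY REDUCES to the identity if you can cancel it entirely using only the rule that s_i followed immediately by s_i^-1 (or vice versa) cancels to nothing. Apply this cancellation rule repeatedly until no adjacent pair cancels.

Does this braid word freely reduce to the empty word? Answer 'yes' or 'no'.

Gen 1 (s1^-1): push. Stack: [s1^-1]
Gen 2 (s1): cancels prior s1^-1. Stack: []
Gen 3 (s2^-1): push. Stack: [s2^-1]
Gen 4 (s1): push. Stack: [s2^-1 s1]
Reduced word: s2^-1 s1

Answer: no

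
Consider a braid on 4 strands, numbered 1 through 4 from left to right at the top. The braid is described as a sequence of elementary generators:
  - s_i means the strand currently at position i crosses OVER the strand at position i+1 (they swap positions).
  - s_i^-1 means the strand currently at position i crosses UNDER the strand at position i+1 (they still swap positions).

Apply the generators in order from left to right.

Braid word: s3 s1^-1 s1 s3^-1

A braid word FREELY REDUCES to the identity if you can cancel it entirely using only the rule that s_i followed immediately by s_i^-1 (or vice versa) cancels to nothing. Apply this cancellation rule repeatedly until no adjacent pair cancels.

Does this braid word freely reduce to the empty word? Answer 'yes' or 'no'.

Answer: yes

Derivation:
Gen 1 (s3): push. Stack: [s3]
Gen 2 (s1^-1): push. Stack: [s3 s1^-1]
Gen 3 (s1): cancels prior s1^-1. Stack: [s3]
Gen 4 (s3^-1): cancels prior s3. Stack: []
Reduced word: (empty)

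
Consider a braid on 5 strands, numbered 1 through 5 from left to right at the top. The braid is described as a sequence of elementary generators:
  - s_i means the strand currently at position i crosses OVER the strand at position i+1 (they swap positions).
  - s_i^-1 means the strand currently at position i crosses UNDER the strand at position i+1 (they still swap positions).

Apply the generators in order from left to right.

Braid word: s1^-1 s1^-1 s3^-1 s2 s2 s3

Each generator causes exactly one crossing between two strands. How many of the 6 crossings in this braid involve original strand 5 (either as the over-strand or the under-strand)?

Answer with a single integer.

Gen 1: crossing 1x2. Involves strand 5? no. Count so far: 0
Gen 2: crossing 2x1. Involves strand 5? no. Count so far: 0
Gen 3: crossing 3x4. Involves strand 5? no. Count so far: 0
Gen 4: crossing 2x4. Involves strand 5? no. Count so far: 0
Gen 5: crossing 4x2. Involves strand 5? no. Count so far: 0
Gen 6: crossing 4x3. Involves strand 5? no. Count so far: 0

Answer: 0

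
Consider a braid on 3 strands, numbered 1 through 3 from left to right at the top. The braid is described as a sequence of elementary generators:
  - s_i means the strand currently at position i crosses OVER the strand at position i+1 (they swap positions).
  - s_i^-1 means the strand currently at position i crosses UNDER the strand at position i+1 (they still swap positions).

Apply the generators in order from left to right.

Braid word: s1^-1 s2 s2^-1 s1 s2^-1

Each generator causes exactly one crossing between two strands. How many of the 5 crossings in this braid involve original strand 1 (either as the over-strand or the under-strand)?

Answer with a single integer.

Answer: 4

Derivation:
Gen 1: crossing 1x2. Involves strand 1? yes. Count so far: 1
Gen 2: crossing 1x3. Involves strand 1? yes. Count so far: 2
Gen 3: crossing 3x1. Involves strand 1? yes. Count so far: 3
Gen 4: crossing 2x1. Involves strand 1? yes. Count so far: 4
Gen 5: crossing 2x3. Involves strand 1? no. Count so far: 4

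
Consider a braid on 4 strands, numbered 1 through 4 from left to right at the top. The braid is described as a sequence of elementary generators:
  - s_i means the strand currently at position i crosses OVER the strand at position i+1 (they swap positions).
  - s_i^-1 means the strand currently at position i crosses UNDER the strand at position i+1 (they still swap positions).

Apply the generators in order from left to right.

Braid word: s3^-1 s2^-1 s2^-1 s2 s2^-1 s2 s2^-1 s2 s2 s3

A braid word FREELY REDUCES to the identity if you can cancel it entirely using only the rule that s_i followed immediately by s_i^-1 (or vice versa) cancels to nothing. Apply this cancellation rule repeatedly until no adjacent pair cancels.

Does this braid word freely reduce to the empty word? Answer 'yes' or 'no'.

Gen 1 (s3^-1): push. Stack: [s3^-1]
Gen 2 (s2^-1): push. Stack: [s3^-1 s2^-1]
Gen 3 (s2^-1): push. Stack: [s3^-1 s2^-1 s2^-1]
Gen 4 (s2): cancels prior s2^-1. Stack: [s3^-1 s2^-1]
Gen 5 (s2^-1): push. Stack: [s3^-1 s2^-1 s2^-1]
Gen 6 (s2): cancels prior s2^-1. Stack: [s3^-1 s2^-1]
Gen 7 (s2^-1): push. Stack: [s3^-1 s2^-1 s2^-1]
Gen 8 (s2): cancels prior s2^-1. Stack: [s3^-1 s2^-1]
Gen 9 (s2): cancels prior s2^-1. Stack: [s3^-1]
Gen 10 (s3): cancels prior s3^-1. Stack: []
Reduced word: (empty)

Answer: yes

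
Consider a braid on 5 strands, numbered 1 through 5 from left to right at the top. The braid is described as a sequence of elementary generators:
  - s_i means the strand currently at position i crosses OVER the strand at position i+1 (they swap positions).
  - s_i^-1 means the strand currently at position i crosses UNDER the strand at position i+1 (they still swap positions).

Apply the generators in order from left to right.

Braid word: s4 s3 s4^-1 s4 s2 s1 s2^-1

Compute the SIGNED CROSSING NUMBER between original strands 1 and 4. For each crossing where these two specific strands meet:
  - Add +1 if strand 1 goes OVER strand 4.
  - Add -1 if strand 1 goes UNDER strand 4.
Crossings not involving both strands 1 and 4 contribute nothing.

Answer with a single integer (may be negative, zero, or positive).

Answer: 0

Derivation:
Gen 1: crossing 4x5. Both 1&4? no. Sum: 0
Gen 2: crossing 3x5. Both 1&4? no. Sum: 0
Gen 3: crossing 3x4. Both 1&4? no. Sum: 0
Gen 4: crossing 4x3. Both 1&4? no. Sum: 0
Gen 5: crossing 2x5. Both 1&4? no. Sum: 0
Gen 6: crossing 1x5. Both 1&4? no. Sum: 0
Gen 7: crossing 1x2. Both 1&4? no. Sum: 0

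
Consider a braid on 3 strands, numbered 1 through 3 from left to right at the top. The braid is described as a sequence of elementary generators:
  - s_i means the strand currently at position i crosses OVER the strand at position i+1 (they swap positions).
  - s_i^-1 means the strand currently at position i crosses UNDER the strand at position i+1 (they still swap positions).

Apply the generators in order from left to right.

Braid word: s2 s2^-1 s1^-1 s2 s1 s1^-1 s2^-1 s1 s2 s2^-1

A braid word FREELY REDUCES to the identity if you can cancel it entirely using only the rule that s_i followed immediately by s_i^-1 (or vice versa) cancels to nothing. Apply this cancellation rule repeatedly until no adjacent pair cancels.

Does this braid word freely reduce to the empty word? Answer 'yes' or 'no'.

Gen 1 (s2): push. Stack: [s2]
Gen 2 (s2^-1): cancels prior s2. Stack: []
Gen 3 (s1^-1): push. Stack: [s1^-1]
Gen 4 (s2): push. Stack: [s1^-1 s2]
Gen 5 (s1): push. Stack: [s1^-1 s2 s1]
Gen 6 (s1^-1): cancels prior s1. Stack: [s1^-1 s2]
Gen 7 (s2^-1): cancels prior s2. Stack: [s1^-1]
Gen 8 (s1): cancels prior s1^-1. Stack: []
Gen 9 (s2): push. Stack: [s2]
Gen 10 (s2^-1): cancels prior s2. Stack: []
Reduced word: (empty)

Answer: yes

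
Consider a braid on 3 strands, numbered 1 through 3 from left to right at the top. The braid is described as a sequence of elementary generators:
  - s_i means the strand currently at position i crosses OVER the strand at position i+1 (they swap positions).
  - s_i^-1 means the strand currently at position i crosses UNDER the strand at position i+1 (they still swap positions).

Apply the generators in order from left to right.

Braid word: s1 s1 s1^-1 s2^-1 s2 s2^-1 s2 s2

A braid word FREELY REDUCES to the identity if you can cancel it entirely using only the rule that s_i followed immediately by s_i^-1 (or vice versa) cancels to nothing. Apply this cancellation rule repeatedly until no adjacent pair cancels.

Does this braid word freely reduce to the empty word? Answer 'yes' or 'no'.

Gen 1 (s1): push. Stack: [s1]
Gen 2 (s1): push. Stack: [s1 s1]
Gen 3 (s1^-1): cancels prior s1. Stack: [s1]
Gen 4 (s2^-1): push. Stack: [s1 s2^-1]
Gen 5 (s2): cancels prior s2^-1. Stack: [s1]
Gen 6 (s2^-1): push. Stack: [s1 s2^-1]
Gen 7 (s2): cancels prior s2^-1. Stack: [s1]
Gen 8 (s2): push. Stack: [s1 s2]
Reduced word: s1 s2

Answer: no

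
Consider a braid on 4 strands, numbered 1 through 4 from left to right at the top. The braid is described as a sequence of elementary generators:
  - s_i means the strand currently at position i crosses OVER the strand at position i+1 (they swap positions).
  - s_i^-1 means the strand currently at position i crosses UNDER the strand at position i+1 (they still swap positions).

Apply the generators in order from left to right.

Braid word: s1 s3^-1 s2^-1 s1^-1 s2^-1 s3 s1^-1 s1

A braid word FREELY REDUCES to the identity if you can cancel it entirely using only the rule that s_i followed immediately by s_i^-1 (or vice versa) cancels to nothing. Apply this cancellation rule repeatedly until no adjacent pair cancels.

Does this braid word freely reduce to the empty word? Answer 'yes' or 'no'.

Answer: no

Derivation:
Gen 1 (s1): push. Stack: [s1]
Gen 2 (s3^-1): push. Stack: [s1 s3^-1]
Gen 3 (s2^-1): push. Stack: [s1 s3^-1 s2^-1]
Gen 4 (s1^-1): push. Stack: [s1 s3^-1 s2^-1 s1^-1]
Gen 5 (s2^-1): push. Stack: [s1 s3^-1 s2^-1 s1^-1 s2^-1]
Gen 6 (s3): push. Stack: [s1 s3^-1 s2^-1 s1^-1 s2^-1 s3]
Gen 7 (s1^-1): push. Stack: [s1 s3^-1 s2^-1 s1^-1 s2^-1 s3 s1^-1]
Gen 8 (s1): cancels prior s1^-1. Stack: [s1 s3^-1 s2^-1 s1^-1 s2^-1 s3]
Reduced word: s1 s3^-1 s2^-1 s1^-1 s2^-1 s3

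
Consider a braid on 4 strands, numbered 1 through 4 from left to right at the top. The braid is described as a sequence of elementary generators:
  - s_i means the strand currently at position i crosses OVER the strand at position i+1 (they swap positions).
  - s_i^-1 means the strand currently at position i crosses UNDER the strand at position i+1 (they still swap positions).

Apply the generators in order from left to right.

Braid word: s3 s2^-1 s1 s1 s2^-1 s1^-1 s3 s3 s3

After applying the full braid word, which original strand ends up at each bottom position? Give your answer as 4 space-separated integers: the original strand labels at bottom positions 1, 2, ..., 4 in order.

Answer: 2 1 3 4

Derivation:
Gen 1 (s3): strand 3 crosses over strand 4. Perm now: [1 2 4 3]
Gen 2 (s2^-1): strand 2 crosses under strand 4. Perm now: [1 4 2 3]
Gen 3 (s1): strand 1 crosses over strand 4. Perm now: [4 1 2 3]
Gen 4 (s1): strand 4 crosses over strand 1. Perm now: [1 4 2 3]
Gen 5 (s2^-1): strand 4 crosses under strand 2. Perm now: [1 2 4 3]
Gen 6 (s1^-1): strand 1 crosses under strand 2. Perm now: [2 1 4 3]
Gen 7 (s3): strand 4 crosses over strand 3. Perm now: [2 1 3 4]
Gen 8 (s3): strand 3 crosses over strand 4. Perm now: [2 1 4 3]
Gen 9 (s3): strand 4 crosses over strand 3. Perm now: [2 1 3 4]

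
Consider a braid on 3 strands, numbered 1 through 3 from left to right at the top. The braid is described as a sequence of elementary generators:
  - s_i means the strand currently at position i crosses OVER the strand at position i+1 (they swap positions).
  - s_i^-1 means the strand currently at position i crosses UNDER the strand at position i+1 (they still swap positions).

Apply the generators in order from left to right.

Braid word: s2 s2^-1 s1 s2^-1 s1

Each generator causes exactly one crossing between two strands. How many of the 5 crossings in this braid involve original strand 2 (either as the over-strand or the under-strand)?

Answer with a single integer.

Gen 1: crossing 2x3. Involves strand 2? yes. Count so far: 1
Gen 2: crossing 3x2. Involves strand 2? yes. Count so far: 2
Gen 3: crossing 1x2. Involves strand 2? yes. Count so far: 3
Gen 4: crossing 1x3. Involves strand 2? no. Count so far: 3
Gen 5: crossing 2x3. Involves strand 2? yes. Count so far: 4

Answer: 4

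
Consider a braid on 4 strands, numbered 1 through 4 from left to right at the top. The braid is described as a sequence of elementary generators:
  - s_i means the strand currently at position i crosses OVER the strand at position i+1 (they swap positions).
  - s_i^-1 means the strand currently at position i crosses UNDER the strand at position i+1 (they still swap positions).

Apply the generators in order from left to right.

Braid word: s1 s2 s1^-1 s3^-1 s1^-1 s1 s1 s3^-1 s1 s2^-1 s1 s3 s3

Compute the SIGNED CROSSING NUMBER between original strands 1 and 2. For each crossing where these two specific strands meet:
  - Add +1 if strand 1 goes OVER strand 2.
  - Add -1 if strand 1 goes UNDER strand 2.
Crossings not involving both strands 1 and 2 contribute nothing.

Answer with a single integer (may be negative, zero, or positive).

Gen 1: 1 over 2. Both 1&2? yes. Contrib: +1. Sum: 1
Gen 2: crossing 1x3. Both 1&2? no. Sum: 1
Gen 3: crossing 2x3. Both 1&2? no. Sum: 1
Gen 4: crossing 1x4. Both 1&2? no. Sum: 1
Gen 5: crossing 3x2. Both 1&2? no. Sum: 1
Gen 6: crossing 2x3. Both 1&2? no. Sum: 1
Gen 7: crossing 3x2. Both 1&2? no. Sum: 1
Gen 8: crossing 4x1. Both 1&2? no. Sum: 1
Gen 9: crossing 2x3. Both 1&2? no. Sum: 1
Gen 10: 2 under 1. Both 1&2? yes. Contrib: +1. Sum: 2
Gen 11: crossing 3x1. Both 1&2? no. Sum: 2
Gen 12: crossing 2x4. Both 1&2? no. Sum: 2
Gen 13: crossing 4x2. Both 1&2? no. Sum: 2

Answer: 2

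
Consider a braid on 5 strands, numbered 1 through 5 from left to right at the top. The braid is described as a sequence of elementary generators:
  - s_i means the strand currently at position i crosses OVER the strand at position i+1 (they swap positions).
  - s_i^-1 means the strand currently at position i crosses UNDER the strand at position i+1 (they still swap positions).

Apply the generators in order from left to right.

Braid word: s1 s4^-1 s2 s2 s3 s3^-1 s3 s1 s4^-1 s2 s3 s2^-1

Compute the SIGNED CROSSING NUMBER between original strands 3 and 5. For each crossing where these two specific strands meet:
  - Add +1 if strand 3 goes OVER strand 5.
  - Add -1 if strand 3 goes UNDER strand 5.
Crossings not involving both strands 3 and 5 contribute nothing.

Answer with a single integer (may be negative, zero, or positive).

Answer: 3

Derivation:
Gen 1: crossing 1x2. Both 3&5? no. Sum: 0
Gen 2: crossing 4x5. Both 3&5? no. Sum: 0
Gen 3: crossing 1x3. Both 3&5? no. Sum: 0
Gen 4: crossing 3x1. Both 3&5? no. Sum: 0
Gen 5: 3 over 5. Both 3&5? yes. Contrib: +1. Sum: 1
Gen 6: 5 under 3. Both 3&5? yes. Contrib: +1. Sum: 2
Gen 7: 3 over 5. Both 3&5? yes. Contrib: +1. Sum: 3
Gen 8: crossing 2x1. Both 3&5? no. Sum: 3
Gen 9: crossing 3x4. Both 3&5? no. Sum: 3
Gen 10: crossing 2x5. Both 3&5? no. Sum: 3
Gen 11: crossing 2x4. Both 3&5? no. Sum: 3
Gen 12: crossing 5x4. Both 3&5? no. Sum: 3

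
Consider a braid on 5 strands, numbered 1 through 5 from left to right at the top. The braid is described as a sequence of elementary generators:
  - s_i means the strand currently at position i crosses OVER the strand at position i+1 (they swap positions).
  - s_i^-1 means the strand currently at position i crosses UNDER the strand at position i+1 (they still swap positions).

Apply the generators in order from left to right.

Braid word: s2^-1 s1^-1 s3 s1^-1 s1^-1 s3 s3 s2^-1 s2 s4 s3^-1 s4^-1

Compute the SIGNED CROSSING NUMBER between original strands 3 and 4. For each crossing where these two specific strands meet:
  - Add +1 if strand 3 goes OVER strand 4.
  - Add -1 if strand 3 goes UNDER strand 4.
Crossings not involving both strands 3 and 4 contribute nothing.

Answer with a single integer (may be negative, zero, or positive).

Gen 1: crossing 2x3. Both 3&4? no. Sum: 0
Gen 2: crossing 1x3. Both 3&4? no. Sum: 0
Gen 3: crossing 2x4. Both 3&4? no. Sum: 0
Gen 4: crossing 3x1. Both 3&4? no. Sum: 0
Gen 5: crossing 1x3. Both 3&4? no. Sum: 0
Gen 6: crossing 4x2. Both 3&4? no. Sum: 0
Gen 7: crossing 2x4. Both 3&4? no. Sum: 0
Gen 8: crossing 1x4. Both 3&4? no. Sum: 0
Gen 9: crossing 4x1. Both 3&4? no. Sum: 0
Gen 10: crossing 2x5. Both 3&4? no. Sum: 0
Gen 11: crossing 4x5. Both 3&4? no. Sum: 0
Gen 12: crossing 4x2. Both 3&4? no. Sum: 0

Answer: 0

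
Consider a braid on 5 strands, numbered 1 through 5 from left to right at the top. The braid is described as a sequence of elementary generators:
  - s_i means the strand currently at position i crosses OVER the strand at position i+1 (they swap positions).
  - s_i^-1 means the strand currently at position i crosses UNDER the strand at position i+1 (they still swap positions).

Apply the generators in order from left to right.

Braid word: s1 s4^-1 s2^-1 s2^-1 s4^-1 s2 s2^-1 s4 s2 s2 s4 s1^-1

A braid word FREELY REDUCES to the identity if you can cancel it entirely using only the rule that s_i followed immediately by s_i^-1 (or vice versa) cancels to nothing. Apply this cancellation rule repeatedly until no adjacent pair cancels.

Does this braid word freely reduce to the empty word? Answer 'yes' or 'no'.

Answer: yes

Derivation:
Gen 1 (s1): push. Stack: [s1]
Gen 2 (s4^-1): push. Stack: [s1 s4^-1]
Gen 3 (s2^-1): push. Stack: [s1 s4^-1 s2^-1]
Gen 4 (s2^-1): push. Stack: [s1 s4^-1 s2^-1 s2^-1]
Gen 5 (s4^-1): push. Stack: [s1 s4^-1 s2^-1 s2^-1 s4^-1]
Gen 6 (s2): push. Stack: [s1 s4^-1 s2^-1 s2^-1 s4^-1 s2]
Gen 7 (s2^-1): cancels prior s2. Stack: [s1 s4^-1 s2^-1 s2^-1 s4^-1]
Gen 8 (s4): cancels prior s4^-1. Stack: [s1 s4^-1 s2^-1 s2^-1]
Gen 9 (s2): cancels prior s2^-1. Stack: [s1 s4^-1 s2^-1]
Gen 10 (s2): cancels prior s2^-1. Stack: [s1 s4^-1]
Gen 11 (s4): cancels prior s4^-1. Stack: [s1]
Gen 12 (s1^-1): cancels prior s1. Stack: []
Reduced word: (empty)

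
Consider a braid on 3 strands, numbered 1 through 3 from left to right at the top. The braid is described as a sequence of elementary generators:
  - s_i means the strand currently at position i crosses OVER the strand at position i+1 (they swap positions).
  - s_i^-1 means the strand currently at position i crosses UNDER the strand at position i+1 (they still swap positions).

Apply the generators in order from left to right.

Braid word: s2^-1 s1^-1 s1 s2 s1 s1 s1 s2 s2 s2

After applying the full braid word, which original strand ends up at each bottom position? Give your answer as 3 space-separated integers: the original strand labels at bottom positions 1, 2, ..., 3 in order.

Gen 1 (s2^-1): strand 2 crosses under strand 3. Perm now: [1 3 2]
Gen 2 (s1^-1): strand 1 crosses under strand 3. Perm now: [3 1 2]
Gen 3 (s1): strand 3 crosses over strand 1. Perm now: [1 3 2]
Gen 4 (s2): strand 3 crosses over strand 2. Perm now: [1 2 3]
Gen 5 (s1): strand 1 crosses over strand 2. Perm now: [2 1 3]
Gen 6 (s1): strand 2 crosses over strand 1. Perm now: [1 2 3]
Gen 7 (s1): strand 1 crosses over strand 2. Perm now: [2 1 3]
Gen 8 (s2): strand 1 crosses over strand 3. Perm now: [2 3 1]
Gen 9 (s2): strand 3 crosses over strand 1. Perm now: [2 1 3]
Gen 10 (s2): strand 1 crosses over strand 3. Perm now: [2 3 1]

Answer: 2 3 1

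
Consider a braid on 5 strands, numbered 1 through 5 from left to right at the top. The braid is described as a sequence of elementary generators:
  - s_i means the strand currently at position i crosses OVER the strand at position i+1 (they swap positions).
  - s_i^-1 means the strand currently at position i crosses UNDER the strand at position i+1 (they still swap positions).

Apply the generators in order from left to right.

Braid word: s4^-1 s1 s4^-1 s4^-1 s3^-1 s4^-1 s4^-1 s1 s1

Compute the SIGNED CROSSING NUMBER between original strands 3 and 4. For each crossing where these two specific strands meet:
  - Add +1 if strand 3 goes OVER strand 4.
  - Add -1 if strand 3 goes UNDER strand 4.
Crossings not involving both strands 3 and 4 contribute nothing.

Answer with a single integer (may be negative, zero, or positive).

Gen 1: crossing 4x5. Both 3&4? no. Sum: 0
Gen 2: crossing 1x2. Both 3&4? no. Sum: 0
Gen 3: crossing 5x4. Both 3&4? no. Sum: 0
Gen 4: crossing 4x5. Both 3&4? no. Sum: 0
Gen 5: crossing 3x5. Both 3&4? no. Sum: 0
Gen 6: 3 under 4. Both 3&4? yes. Contrib: -1. Sum: -1
Gen 7: 4 under 3. Both 3&4? yes. Contrib: +1. Sum: 0
Gen 8: crossing 2x1. Both 3&4? no. Sum: 0
Gen 9: crossing 1x2. Both 3&4? no. Sum: 0

Answer: 0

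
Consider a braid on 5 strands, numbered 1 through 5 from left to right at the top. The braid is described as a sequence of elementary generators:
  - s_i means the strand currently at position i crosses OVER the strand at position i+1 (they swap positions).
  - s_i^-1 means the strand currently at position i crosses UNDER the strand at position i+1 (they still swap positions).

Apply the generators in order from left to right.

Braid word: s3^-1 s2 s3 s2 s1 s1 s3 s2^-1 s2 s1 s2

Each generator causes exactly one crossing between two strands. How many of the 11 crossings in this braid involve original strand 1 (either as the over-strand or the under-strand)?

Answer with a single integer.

Gen 1: crossing 3x4. Involves strand 1? no. Count so far: 0
Gen 2: crossing 2x4. Involves strand 1? no. Count so far: 0
Gen 3: crossing 2x3. Involves strand 1? no. Count so far: 0
Gen 4: crossing 4x3. Involves strand 1? no. Count so far: 0
Gen 5: crossing 1x3. Involves strand 1? yes. Count so far: 1
Gen 6: crossing 3x1. Involves strand 1? yes. Count so far: 2
Gen 7: crossing 4x2. Involves strand 1? no. Count so far: 2
Gen 8: crossing 3x2. Involves strand 1? no. Count so far: 2
Gen 9: crossing 2x3. Involves strand 1? no. Count so far: 2
Gen 10: crossing 1x3. Involves strand 1? yes. Count so far: 3
Gen 11: crossing 1x2. Involves strand 1? yes. Count so far: 4

Answer: 4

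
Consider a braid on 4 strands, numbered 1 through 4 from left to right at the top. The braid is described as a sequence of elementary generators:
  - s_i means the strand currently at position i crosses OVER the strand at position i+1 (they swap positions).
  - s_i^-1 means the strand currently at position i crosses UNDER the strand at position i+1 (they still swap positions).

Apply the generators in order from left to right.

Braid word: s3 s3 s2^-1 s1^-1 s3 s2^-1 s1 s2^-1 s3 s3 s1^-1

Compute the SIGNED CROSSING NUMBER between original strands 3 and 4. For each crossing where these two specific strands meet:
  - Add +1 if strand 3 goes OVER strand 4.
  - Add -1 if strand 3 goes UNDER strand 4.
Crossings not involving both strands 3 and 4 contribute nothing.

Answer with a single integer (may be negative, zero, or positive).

Gen 1: 3 over 4. Both 3&4? yes. Contrib: +1. Sum: 1
Gen 2: 4 over 3. Both 3&4? yes. Contrib: -1. Sum: 0
Gen 3: crossing 2x3. Both 3&4? no. Sum: 0
Gen 4: crossing 1x3. Both 3&4? no. Sum: 0
Gen 5: crossing 2x4. Both 3&4? no. Sum: 0
Gen 6: crossing 1x4. Both 3&4? no. Sum: 0
Gen 7: 3 over 4. Both 3&4? yes. Contrib: +1. Sum: 1
Gen 8: crossing 3x1. Both 3&4? no. Sum: 1
Gen 9: crossing 3x2. Both 3&4? no. Sum: 1
Gen 10: crossing 2x3. Both 3&4? no. Sum: 1
Gen 11: crossing 4x1. Both 3&4? no. Sum: 1

Answer: 1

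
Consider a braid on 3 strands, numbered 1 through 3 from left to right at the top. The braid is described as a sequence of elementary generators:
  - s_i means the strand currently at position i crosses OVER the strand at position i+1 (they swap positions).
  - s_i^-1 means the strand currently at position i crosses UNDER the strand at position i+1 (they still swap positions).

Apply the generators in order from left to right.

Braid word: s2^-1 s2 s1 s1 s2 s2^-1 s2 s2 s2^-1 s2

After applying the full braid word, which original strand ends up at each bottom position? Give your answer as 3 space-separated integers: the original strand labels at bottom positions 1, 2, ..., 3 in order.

Gen 1 (s2^-1): strand 2 crosses under strand 3. Perm now: [1 3 2]
Gen 2 (s2): strand 3 crosses over strand 2. Perm now: [1 2 3]
Gen 3 (s1): strand 1 crosses over strand 2. Perm now: [2 1 3]
Gen 4 (s1): strand 2 crosses over strand 1. Perm now: [1 2 3]
Gen 5 (s2): strand 2 crosses over strand 3. Perm now: [1 3 2]
Gen 6 (s2^-1): strand 3 crosses under strand 2. Perm now: [1 2 3]
Gen 7 (s2): strand 2 crosses over strand 3. Perm now: [1 3 2]
Gen 8 (s2): strand 3 crosses over strand 2. Perm now: [1 2 3]
Gen 9 (s2^-1): strand 2 crosses under strand 3. Perm now: [1 3 2]
Gen 10 (s2): strand 3 crosses over strand 2. Perm now: [1 2 3]

Answer: 1 2 3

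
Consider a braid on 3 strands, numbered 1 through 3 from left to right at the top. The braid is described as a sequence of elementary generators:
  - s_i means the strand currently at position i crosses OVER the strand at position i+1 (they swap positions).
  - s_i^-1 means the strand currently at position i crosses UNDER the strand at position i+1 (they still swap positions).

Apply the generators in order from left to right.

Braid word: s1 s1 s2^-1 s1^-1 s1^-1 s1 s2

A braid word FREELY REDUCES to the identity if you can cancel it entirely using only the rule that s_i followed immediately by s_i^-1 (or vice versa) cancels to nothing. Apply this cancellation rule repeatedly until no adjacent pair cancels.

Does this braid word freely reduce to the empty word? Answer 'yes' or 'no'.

Gen 1 (s1): push. Stack: [s1]
Gen 2 (s1): push. Stack: [s1 s1]
Gen 3 (s2^-1): push. Stack: [s1 s1 s2^-1]
Gen 4 (s1^-1): push. Stack: [s1 s1 s2^-1 s1^-1]
Gen 5 (s1^-1): push. Stack: [s1 s1 s2^-1 s1^-1 s1^-1]
Gen 6 (s1): cancels prior s1^-1. Stack: [s1 s1 s2^-1 s1^-1]
Gen 7 (s2): push. Stack: [s1 s1 s2^-1 s1^-1 s2]
Reduced word: s1 s1 s2^-1 s1^-1 s2

Answer: no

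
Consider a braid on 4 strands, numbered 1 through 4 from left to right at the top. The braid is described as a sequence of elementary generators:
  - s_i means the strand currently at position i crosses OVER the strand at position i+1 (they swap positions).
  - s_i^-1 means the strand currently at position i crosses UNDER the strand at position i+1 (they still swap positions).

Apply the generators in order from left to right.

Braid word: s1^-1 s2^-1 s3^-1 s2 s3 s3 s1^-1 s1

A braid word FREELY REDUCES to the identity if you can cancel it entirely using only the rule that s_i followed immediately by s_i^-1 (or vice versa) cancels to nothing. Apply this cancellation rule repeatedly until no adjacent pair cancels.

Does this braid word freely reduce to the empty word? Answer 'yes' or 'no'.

Answer: no

Derivation:
Gen 1 (s1^-1): push. Stack: [s1^-1]
Gen 2 (s2^-1): push. Stack: [s1^-1 s2^-1]
Gen 3 (s3^-1): push. Stack: [s1^-1 s2^-1 s3^-1]
Gen 4 (s2): push. Stack: [s1^-1 s2^-1 s3^-1 s2]
Gen 5 (s3): push. Stack: [s1^-1 s2^-1 s3^-1 s2 s3]
Gen 6 (s3): push. Stack: [s1^-1 s2^-1 s3^-1 s2 s3 s3]
Gen 7 (s1^-1): push. Stack: [s1^-1 s2^-1 s3^-1 s2 s3 s3 s1^-1]
Gen 8 (s1): cancels prior s1^-1. Stack: [s1^-1 s2^-1 s3^-1 s2 s3 s3]
Reduced word: s1^-1 s2^-1 s3^-1 s2 s3 s3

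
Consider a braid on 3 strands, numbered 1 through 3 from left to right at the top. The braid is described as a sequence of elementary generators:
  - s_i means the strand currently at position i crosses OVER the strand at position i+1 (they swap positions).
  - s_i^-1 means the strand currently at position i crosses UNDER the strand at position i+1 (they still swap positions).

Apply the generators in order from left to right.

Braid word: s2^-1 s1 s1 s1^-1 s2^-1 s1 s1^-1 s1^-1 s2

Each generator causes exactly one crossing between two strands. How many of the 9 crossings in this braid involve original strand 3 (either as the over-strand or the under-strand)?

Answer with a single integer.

Answer: 8

Derivation:
Gen 1: crossing 2x3. Involves strand 3? yes. Count so far: 1
Gen 2: crossing 1x3. Involves strand 3? yes. Count so far: 2
Gen 3: crossing 3x1. Involves strand 3? yes. Count so far: 3
Gen 4: crossing 1x3. Involves strand 3? yes. Count so far: 4
Gen 5: crossing 1x2. Involves strand 3? no. Count so far: 4
Gen 6: crossing 3x2. Involves strand 3? yes. Count so far: 5
Gen 7: crossing 2x3. Involves strand 3? yes. Count so far: 6
Gen 8: crossing 3x2. Involves strand 3? yes. Count so far: 7
Gen 9: crossing 3x1. Involves strand 3? yes. Count so far: 8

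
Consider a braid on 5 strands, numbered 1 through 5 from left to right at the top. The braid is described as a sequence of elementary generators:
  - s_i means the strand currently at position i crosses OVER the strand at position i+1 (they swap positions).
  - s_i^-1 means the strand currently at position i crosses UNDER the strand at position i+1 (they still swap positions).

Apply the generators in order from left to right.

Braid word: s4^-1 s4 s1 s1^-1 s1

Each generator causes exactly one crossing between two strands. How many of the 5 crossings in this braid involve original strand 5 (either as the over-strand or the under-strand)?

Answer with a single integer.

Gen 1: crossing 4x5. Involves strand 5? yes. Count so far: 1
Gen 2: crossing 5x4. Involves strand 5? yes. Count so far: 2
Gen 3: crossing 1x2. Involves strand 5? no. Count so far: 2
Gen 4: crossing 2x1. Involves strand 5? no. Count so far: 2
Gen 5: crossing 1x2. Involves strand 5? no. Count so far: 2

Answer: 2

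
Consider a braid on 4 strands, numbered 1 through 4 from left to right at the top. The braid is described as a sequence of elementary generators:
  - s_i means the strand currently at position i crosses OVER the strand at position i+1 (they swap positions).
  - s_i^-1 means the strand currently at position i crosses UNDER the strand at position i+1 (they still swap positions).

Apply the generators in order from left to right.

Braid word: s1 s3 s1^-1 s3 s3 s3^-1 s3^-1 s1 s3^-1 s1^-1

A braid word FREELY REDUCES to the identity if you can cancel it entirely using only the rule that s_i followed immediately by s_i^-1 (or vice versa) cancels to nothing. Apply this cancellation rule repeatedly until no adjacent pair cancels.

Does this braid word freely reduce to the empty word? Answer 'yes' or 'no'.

Answer: yes

Derivation:
Gen 1 (s1): push. Stack: [s1]
Gen 2 (s3): push. Stack: [s1 s3]
Gen 3 (s1^-1): push. Stack: [s1 s3 s1^-1]
Gen 4 (s3): push. Stack: [s1 s3 s1^-1 s3]
Gen 5 (s3): push. Stack: [s1 s3 s1^-1 s3 s3]
Gen 6 (s3^-1): cancels prior s3. Stack: [s1 s3 s1^-1 s3]
Gen 7 (s3^-1): cancels prior s3. Stack: [s1 s3 s1^-1]
Gen 8 (s1): cancels prior s1^-1. Stack: [s1 s3]
Gen 9 (s3^-1): cancels prior s3. Stack: [s1]
Gen 10 (s1^-1): cancels prior s1. Stack: []
Reduced word: (empty)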